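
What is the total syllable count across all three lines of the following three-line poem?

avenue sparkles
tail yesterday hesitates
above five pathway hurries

Line 1: "avenue sparkles": 3+2 = 5
Line 2: "tail yesterday hesitates": 1+3+3 = 7
Line 3: "above five pathway hurries": 2+1+2+2 = 7
Total: 5 + 7 + 7 = 19

19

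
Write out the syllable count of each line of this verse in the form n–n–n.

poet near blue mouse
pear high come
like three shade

Line 1: poet (2), near (1), blue (1), mouse (1) → 5
Line 2: pear (1), high (1), come (1) → 3
Line 3: like (1), three (1), shade (1) → 3

5–3–3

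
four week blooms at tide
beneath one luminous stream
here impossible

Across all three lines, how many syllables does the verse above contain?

17

Line 1: four(1) + week(1) + blooms(1) + at(1) + tide(1) = 5
Line 2: beneath(2) + one(1) + luminous(3) + stream(1) = 7
Line 3: here(1) + impossible(4) = 5
Total: 5 + 7 + 5 = 17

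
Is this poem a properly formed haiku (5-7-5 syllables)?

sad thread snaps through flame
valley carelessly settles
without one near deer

Yes

Line 1: "sad thread snaps through flame": 1+1+1+1+1 = 5 ✓
Line 2: "valley carelessly settles": 2+3+2 = 7 ✓
Line 3: "without one near deer": 2+1+1+1 = 5 ✓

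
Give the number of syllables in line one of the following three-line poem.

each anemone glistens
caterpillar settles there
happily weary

7

Line one: each (1), anemone (4), glistens (2) → 7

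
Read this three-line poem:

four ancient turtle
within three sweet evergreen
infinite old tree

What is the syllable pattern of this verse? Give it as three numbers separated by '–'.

Line 1: four(1) + ancient(2) + turtle(2) = 5
Line 2: within(2) + three(1) + sweet(1) + evergreen(3) = 7
Line 3: infinite(3) + old(1) + tree(1) = 5

5–7–5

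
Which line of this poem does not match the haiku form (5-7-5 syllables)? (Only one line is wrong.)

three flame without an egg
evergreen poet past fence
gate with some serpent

Line 1: "three flame without an egg": 1+1+2+1+1 = 6 (expected 5)
Line 2: "evergreen poet past fence": 3+2+1+1 = 7 ✓
Line 3: "gate with some serpent": 1+1+1+2 = 5 ✓

The first line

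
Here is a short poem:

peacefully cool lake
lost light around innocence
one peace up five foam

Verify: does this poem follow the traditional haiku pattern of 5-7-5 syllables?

Line 1: peacefully(3) + cool(1) + lake(1) = 5 ✓
Line 2: lost(1) + light(1) + around(2) + innocence(3) = 7 ✓
Line 3: one(1) + peace(1) + up(1) + five(1) + foam(1) = 5 ✓

Yes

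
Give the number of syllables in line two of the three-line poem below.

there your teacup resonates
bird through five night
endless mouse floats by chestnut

Line two: bird(1) + through(1) + five(1) + night(1) = 4

4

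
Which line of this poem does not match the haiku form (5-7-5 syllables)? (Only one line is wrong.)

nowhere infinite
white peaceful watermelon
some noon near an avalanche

Line 1: nowhere (2), infinite (3) → 5 ✓
Line 2: white (1), peaceful (2), watermelon (4) → 7 ✓
Line 3: some (1), noon (1), near (1), an (1), avalanche (3) → 7 (expected 5)

The third line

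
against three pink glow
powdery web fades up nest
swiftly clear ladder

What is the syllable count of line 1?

5

Line 1: against(2) + three(1) + pink(1) + glow(1) = 5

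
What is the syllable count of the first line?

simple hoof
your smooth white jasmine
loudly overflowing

The first line: simple (2), hoof (1) → 3

3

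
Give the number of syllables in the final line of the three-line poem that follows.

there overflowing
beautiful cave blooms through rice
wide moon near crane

The final line: "wide moon near crane": 1+1+1+1 = 4

4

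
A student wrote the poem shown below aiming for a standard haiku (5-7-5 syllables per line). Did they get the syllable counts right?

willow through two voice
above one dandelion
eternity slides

Line 1: "willow through two voice": 2+1+1+1 = 5 ✓
Line 2: "above one dandelion": 2+1+4 = 7 ✓
Line 3: "eternity slides": 4+1 = 5 ✓

Yes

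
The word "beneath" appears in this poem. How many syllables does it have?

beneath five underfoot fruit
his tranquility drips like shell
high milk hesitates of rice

2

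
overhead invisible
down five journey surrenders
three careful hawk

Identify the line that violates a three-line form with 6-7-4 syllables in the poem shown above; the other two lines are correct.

Line 1

Line 1: overhead (3), invisible (4) → 7 (expected 6)
Line 2: down (1), five (1), journey (2), surrenders (3) → 7 ✓
Line 3: three (1), careful (2), hawk (1) → 4 ✓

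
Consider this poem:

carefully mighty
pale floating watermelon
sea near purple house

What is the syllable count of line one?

5

Line one: carefully (3), mighty (2) → 5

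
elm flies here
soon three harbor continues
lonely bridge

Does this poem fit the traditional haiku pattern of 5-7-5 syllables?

Line 1: elm(1) + flies(1) + here(1) = 3 (expected 5)
Line 2: soon(1) + three(1) + harbor(2) + continues(3) = 7 ✓
Line 3: lonely(2) + bridge(1) = 3 (expected 5)

No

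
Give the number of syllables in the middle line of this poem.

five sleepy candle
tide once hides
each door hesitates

3

The middle line: tide(1) + once(1) + hides(1) = 3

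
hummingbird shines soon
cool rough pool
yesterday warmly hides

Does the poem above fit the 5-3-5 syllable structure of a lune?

No

Line 1: hummingbird(3) + shines(1) + soon(1) = 5 ✓
Line 2: cool(1) + rough(1) + pool(1) = 3 ✓
Line 3: yesterday(3) + warmly(2) + hides(1) = 6 (expected 5)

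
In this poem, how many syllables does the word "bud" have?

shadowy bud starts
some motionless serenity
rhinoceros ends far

1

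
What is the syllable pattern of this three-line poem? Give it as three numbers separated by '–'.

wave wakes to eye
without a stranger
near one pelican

Line 1: wave (1), wakes (1), to (1), eye (1) → 4
Line 2: without (2), a (1), stranger (2) → 5
Line 3: near (1), one (1), pelican (3) → 5

4–5–5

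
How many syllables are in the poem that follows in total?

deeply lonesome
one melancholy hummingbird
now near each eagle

Line 1: "deeply lonesome": 2+2 = 4
Line 2: "one melancholy hummingbird": 1+4+3 = 8
Line 3: "now near each eagle": 1+1+1+2 = 5
Total: 4 + 8 + 5 = 17

17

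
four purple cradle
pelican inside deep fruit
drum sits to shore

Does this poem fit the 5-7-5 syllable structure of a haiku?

Line 1: four(1) + purple(2) + cradle(2) = 5 ✓
Line 2: pelican(3) + inside(2) + deep(1) + fruit(1) = 7 ✓
Line 3: drum(1) + sits(1) + to(1) + shore(1) = 4 (expected 5)

No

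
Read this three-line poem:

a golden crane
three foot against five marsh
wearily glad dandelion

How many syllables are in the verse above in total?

18

Line 1: "a golden crane": 1+2+1 = 4
Line 2: "three foot against five marsh": 1+1+2+1+1 = 6
Line 3: "wearily glad dandelion": 3+1+4 = 8
Total: 4 + 6 + 8 = 18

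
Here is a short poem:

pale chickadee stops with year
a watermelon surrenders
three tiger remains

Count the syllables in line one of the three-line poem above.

Line one: pale(1) + chickadee(3) + stops(1) + with(1) + year(1) = 7

7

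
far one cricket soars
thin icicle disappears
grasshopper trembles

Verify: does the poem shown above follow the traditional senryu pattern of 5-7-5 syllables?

Yes

Line 1: "far one cricket soars": 1+1+2+1 = 5 ✓
Line 2: "thin icicle disappears": 1+3+3 = 7 ✓
Line 3: "grasshopper trembles": 3+2 = 5 ✓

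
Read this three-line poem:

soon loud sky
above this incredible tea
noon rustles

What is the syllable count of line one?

Line one: "soon loud sky": 1+1+1 = 3

3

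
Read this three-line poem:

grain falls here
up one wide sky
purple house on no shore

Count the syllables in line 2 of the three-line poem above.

4

Line 2: up(1) + one(1) + wide(1) + sky(1) = 4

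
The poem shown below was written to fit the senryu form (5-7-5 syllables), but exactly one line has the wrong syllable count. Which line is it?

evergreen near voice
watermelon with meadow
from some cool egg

Line 3

Line 1: evergreen(3) + near(1) + voice(1) = 5 ✓
Line 2: watermelon(4) + with(1) + meadow(2) = 7 ✓
Line 3: from(1) + some(1) + cool(1) + egg(1) = 4 (expected 5)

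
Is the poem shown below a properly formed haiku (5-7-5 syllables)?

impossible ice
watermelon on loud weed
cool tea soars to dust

Yes

Line 1: impossible(4) + ice(1) = 5 ✓
Line 2: watermelon(4) + on(1) + loud(1) + weed(1) = 7 ✓
Line 3: cool(1) + tea(1) + soars(1) + to(1) + dust(1) = 5 ✓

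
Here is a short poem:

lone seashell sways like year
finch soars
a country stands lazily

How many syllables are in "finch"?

1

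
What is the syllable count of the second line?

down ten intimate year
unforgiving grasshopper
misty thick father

The second line: "unforgiving grasshopper": 4+3 = 7

7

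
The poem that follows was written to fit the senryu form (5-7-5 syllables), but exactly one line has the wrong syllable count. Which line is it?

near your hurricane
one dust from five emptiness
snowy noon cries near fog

The third line

Line 1: "near your hurricane": 1+1+3 = 5 ✓
Line 2: "one dust from five emptiness": 1+1+1+1+3 = 7 ✓
Line 3: "snowy noon cries near fog": 2+1+1+1+1 = 6 (expected 5)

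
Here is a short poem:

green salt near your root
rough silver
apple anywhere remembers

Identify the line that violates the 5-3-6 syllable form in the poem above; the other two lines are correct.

Line 3

Line 1: green(1) + salt(1) + near(1) + your(1) + root(1) = 5 ✓
Line 2: rough(1) + silver(2) = 3 ✓
Line 3: apple(2) + anywhere(3) + remembers(3) = 8 (expected 6)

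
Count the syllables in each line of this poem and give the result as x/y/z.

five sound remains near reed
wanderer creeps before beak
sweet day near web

Line 1: "five sound remains near reed": 1+1+2+1+1 = 6
Line 2: "wanderer creeps before beak": 3+1+2+1 = 7
Line 3: "sweet day near web": 1+1+1+1 = 4

6/7/4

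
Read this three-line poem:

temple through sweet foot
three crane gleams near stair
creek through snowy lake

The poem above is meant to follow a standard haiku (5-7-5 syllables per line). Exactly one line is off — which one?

Line 1: temple (2), through (1), sweet (1), foot (1) → 5 ✓
Line 2: three (1), crane (1), gleams (1), near (1), stair (1) → 5 (expected 7)
Line 3: creek (1), through (1), snowy (2), lake (1) → 5 ✓

The second line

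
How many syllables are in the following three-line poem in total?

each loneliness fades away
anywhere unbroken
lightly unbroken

18

Line 1: each (1), loneliness (3), fades (1), away (2) → 7
Line 2: anywhere (3), unbroken (3) → 6
Line 3: lightly (2), unbroken (3) → 5
Total: 7 + 6 + 5 = 18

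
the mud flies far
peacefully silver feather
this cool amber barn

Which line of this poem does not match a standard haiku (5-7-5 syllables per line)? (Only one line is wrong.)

Line 1

Line 1: the(1) + mud(1) + flies(1) + far(1) = 4 (expected 5)
Line 2: peacefully(3) + silver(2) + feather(2) = 7 ✓
Line 3: this(1) + cool(1) + amber(2) + barn(1) = 5 ✓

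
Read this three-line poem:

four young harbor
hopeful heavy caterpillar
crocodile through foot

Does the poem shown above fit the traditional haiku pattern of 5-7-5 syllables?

Line 1: four (1), young (1), harbor (2) → 4 (expected 5)
Line 2: hopeful (2), heavy (2), caterpillar (4) → 8 (expected 7)
Line 3: crocodile (3), through (1), foot (1) → 5 ✓

No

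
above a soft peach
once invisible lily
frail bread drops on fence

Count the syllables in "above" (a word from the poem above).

2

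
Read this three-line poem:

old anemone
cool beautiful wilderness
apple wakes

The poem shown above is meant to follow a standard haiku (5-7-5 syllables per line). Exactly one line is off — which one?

The third line

Line 1: "old anemone": 1+4 = 5 ✓
Line 2: "cool beautiful wilderness": 1+3+3 = 7 ✓
Line 3: "apple wakes": 2+1 = 3 (expected 5)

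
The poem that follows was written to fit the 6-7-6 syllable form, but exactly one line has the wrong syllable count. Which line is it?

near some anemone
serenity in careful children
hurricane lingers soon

Line 2

Line 1: "near some anemone": 1+1+4 = 6 ✓
Line 2: "serenity in careful children": 4+1+2+2 = 9 (expected 7)
Line 3: "hurricane lingers soon": 3+2+1 = 6 ✓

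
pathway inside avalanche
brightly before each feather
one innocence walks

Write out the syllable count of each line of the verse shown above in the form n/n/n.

7/7/5

Line 1: pathway (2), inside (2), avalanche (3) → 7
Line 2: brightly (2), before (2), each (1), feather (2) → 7
Line 3: one (1), innocence (3), walks (1) → 5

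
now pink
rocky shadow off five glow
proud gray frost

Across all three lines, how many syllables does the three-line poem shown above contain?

Line 1: now (1), pink (1) → 2
Line 2: rocky (2), shadow (2), off (1), five (1), glow (1) → 7
Line 3: proud (1), gray (1), frost (1) → 3
Total: 2 + 7 + 3 = 12

12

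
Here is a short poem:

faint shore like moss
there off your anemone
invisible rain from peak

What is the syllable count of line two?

7

Line two: there (1), off (1), your (1), anemone (4) → 7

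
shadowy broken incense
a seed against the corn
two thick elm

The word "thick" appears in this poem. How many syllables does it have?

1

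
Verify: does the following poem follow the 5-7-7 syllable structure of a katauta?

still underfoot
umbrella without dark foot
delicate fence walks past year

Line 1: "still underfoot": 1+3 = 4 (expected 5)
Line 2: "umbrella without dark foot": 3+2+1+1 = 7 ✓
Line 3: "delicate fence walks past year": 3+1+1+1+1 = 7 ✓

No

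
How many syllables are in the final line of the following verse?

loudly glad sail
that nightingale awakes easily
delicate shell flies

5

The final line: delicate (3), shell (1), flies (1) → 5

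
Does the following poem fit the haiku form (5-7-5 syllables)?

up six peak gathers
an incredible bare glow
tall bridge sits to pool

Line 1: up (1), six (1), peak (1), gathers (2) → 5 ✓
Line 2: an (1), incredible (4), bare (1), glow (1) → 7 ✓
Line 3: tall (1), bridge (1), sits (1), to (1), pool (1) → 5 ✓

Yes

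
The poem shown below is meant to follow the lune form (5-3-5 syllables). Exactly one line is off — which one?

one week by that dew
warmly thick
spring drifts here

Line 3

Line 1: "one week by that dew": 1+1+1+1+1 = 5 ✓
Line 2: "warmly thick": 2+1 = 3 ✓
Line 3: "spring drifts here": 1+1+1 = 3 (expected 5)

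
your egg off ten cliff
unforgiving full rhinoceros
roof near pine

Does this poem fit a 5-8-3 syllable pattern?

No

Line 1: your(1) + egg(1) + off(1) + ten(1) + cliff(1) = 5 ✓
Line 2: unforgiving(4) + full(1) + rhinoceros(4) = 9 (expected 8)
Line 3: roof(1) + near(1) + pine(1) = 3 ✓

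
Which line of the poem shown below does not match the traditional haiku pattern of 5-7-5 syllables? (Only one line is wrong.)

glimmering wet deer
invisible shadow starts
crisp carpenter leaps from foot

Line 1: glimmering (3), wet (1), deer (1) → 5 ✓
Line 2: invisible (4), shadow (2), starts (1) → 7 ✓
Line 3: crisp (1), carpenter (3), leaps (1), from (1), foot (1) → 7 (expected 5)

Line 3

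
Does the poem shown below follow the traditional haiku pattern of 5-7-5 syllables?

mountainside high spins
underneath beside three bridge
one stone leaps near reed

Yes

Line 1: mountainside(3) + high(1) + spins(1) = 5 ✓
Line 2: underneath(3) + beside(2) + three(1) + bridge(1) = 7 ✓
Line 3: one(1) + stone(1) + leaps(1) + near(1) + reed(1) = 5 ✓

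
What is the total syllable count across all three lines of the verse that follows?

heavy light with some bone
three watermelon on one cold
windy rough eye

Line 1: heavy (2), light (1), with (1), some (1), bone (1) → 6
Line 2: three (1), watermelon (4), on (1), one (1), cold (1) → 8
Line 3: windy (2), rough (1), eye (1) → 4
Total: 6 + 8 + 4 = 18

18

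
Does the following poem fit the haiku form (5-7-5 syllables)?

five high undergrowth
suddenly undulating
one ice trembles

No

Line 1: "five high undergrowth": 1+1+3 = 5 ✓
Line 2: "suddenly undulating": 3+4 = 7 ✓
Line 3: "one ice trembles": 1+1+2 = 4 (expected 5)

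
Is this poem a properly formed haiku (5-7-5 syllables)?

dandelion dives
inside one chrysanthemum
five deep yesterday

Yes

Line 1: dandelion(4) + dives(1) = 5 ✓
Line 2: inside(2) + one(1) + chrysanthemum(4) = 7 ✓
Line 3: five(1) + deep(1) + yesterday(3) = 5 ✓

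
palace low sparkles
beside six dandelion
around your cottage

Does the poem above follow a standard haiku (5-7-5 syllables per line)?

Line 1: "palace low sparkles": 2+1+2 = 5 ✓
Line 2: "beside six dandelion": 2+1+4 = 7 ✓
Line 3: "around your cottage": 2+1+2 = 5 ✓

Yes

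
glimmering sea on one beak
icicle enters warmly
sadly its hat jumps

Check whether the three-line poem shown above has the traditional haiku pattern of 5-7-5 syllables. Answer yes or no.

Line 1: "glimmering sea on one beak": 3+1+1+1+1 = 7 (expected 5)
Line 2: "icicle enters warmly": 3+2+2 = 7 ✓
Line 3: "sadly its hat jumps": 2+1+1+1 = 5 ✓

No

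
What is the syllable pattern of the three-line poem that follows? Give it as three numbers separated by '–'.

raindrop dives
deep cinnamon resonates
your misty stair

3–7–4

Line 1: raindrop(2) + dives(1) = 3
Line 2: deep(1) + cinnamon(3) + resonates(3) = 7
Line 3: your(1) + misty(2) + stair(1) = 4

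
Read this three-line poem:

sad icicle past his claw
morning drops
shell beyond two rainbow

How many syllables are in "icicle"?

3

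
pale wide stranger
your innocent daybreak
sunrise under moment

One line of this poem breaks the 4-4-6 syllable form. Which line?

Line 1: pale (1), wide (1), stranger (2) → 4 ✓
Line 2: your (1), innocent (3), daybreak (2) → 6 (expected 4)
Line 3: sunrise (2), under (2), moment (2) → 6 ✓

Line 2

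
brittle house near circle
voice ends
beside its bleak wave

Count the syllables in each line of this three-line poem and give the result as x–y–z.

6–2–5

Line 1: "brittle house near circle": 2+1+1+2 = 6
Line 2: "voice ends": 1+1 = 2
Line 3: "beside its bleak wave": 2+1+1+1 = 5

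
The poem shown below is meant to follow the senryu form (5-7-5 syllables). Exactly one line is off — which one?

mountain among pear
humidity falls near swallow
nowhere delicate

Line 1: mountain(2) + among(2) + pear(1) = 5 ✓
Line 2: humidity(4) + falls(1) + near(1) + swallow(2) = 8 (expected 7)
Line 3: nowhere(2) + delicate(3) = 5 ✓

The second line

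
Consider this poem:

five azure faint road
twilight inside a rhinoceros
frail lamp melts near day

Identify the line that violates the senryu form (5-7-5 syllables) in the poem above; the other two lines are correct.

Line 1: "five azure faint road": 1+2+1+1 = 5 ✓
Line 2: "twilight inside a rhinoceros": 2+2+1+4 = 9 (expected 7)
Line 3: "frail lamp melts near day": 1+1+1+1+1 = 5 ✓

The second line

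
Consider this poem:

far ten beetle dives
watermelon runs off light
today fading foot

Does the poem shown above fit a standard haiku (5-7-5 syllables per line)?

Yes

Line 1: far(1) + ten(1) + beetle(2) + dives(1) = 5 ✓
Line 2: watermelon(4) + runs(1) + off(1) + light(1) = 7 ✓
Line 3: today(2) + fading(2) + foot(1) = 5 ✓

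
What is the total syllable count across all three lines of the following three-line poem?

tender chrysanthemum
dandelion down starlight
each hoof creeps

16

Line 1: "tender chrysanthemum": 2+4 = 6
Line 2: "dandelion down starlight": 4+1+2 = 7
Line 3: "each hoof creeps": 1+1+1 = 3
Total: 6 + 7 + 3 = 16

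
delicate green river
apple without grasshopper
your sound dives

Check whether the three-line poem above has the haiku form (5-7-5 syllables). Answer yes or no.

Line 1: delicate (3), green (1), river (2) → 6 (expected 5)
Line 2: apple (2), without (2), grasshopper (3) → 7 ✓
Line 3: your (1), sound (1), dives (1) → 3 (expected 5)

No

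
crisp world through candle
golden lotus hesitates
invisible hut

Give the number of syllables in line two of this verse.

Line two: golden (2), lotus (2), hesitates (3) → 7

7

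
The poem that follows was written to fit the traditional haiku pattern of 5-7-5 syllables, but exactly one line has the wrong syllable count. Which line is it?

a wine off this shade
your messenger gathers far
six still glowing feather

Line 3

Line 1: a (1), wine (1), off (1), this (1), shade (1) → 5 ✓
Line 2: your (1), messenger (3), gathers (2), far (1) → 7 ✓
Line 3: six (1), still (1), glowing (2), feather (2) → 6 (expected 5)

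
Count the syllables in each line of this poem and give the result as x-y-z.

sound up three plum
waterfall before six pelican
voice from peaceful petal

4-9-6

Line 1: sound (1), up (1), three (1), plum (1) → 4
Line 2: waterfall (3), before (2), six (1), pelican (3) → 9
Line 3: voice (1), from (1), peaceful (2), petal (2) → 6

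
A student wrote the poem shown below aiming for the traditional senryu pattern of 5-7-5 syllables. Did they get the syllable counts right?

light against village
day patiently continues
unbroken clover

Yes

Line 1: light (1), against (2), village (2) → 5 ✓
Line 2: day (1), patiently (3), continues (3) → 7 ✓
Line 3: unbroken (3), clover (2) → 5 ✓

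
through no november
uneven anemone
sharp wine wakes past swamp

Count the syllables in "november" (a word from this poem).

3

"november" has 3 syllables.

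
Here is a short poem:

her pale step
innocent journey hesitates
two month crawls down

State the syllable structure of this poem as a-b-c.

3-8-4

Line 1: her(1) + pale(1) + step(1) = 3
Line 2: innocent(3) + journey(2) + hesitates(3) = 8
Line 3: two(1) + month(1) + crawls(1) + down(1) = 4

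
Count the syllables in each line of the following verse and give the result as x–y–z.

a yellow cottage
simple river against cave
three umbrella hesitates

Line 1: a(1) + yellow(2) + cottage(2) = 5
Line 2: simple(2) + river(2) + against(2) + cave(1) = 7
Line 3: three(1) + umbrella(3) + hesitates(3) = 7

5–7–7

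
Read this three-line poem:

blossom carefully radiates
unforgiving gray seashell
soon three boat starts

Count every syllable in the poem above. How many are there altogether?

Line 1: "blossom carefully radiates": 2+3+3 = 8
Line 2: "unforgiving gray seashell": 4+1+2 = 7
Line 3: "soon three boat starts": 1+1+1+1 = 4
Total: 8 + 7 + 4 = 19

19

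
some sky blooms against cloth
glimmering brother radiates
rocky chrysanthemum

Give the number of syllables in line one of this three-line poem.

6

Line one: some(1) + sky(1) + blooms(1) + against(2) + cloth(1) = 6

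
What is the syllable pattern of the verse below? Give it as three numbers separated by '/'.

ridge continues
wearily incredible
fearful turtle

4/7/4

Line 1: "ridge continues": 1+3 = 4
Line 2: "wearily incredible": 3+4 = 7
Line 3: "fearful turtle": 2+2 = 4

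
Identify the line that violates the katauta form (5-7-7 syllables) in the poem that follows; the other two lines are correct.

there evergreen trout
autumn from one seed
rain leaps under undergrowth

Line 1: there (1), evergreen (3), trout (1) → 5 ✓
Line 2: autumn (2), from (1), one (1), seed (1) → 5 (expected 7)
Line 3: rain (1), leaps (1), under (2), undergrowth (3) → 7 ✓

The second line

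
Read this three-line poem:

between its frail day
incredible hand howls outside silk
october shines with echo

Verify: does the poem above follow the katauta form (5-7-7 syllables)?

Line 1: between (2), its (1), frail (1), day (1) → 5 ✓
Line 2: incredible (4), hand (1), howls (1), outside (2), silk (1) → 9 (expected 7)
Line 3: october (3), shines (1), with (1), echo (2) → 7 ✓

No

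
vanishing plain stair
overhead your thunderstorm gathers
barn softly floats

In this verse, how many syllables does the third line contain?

The third line: "barn softly floats": 1+2+1 = 4

4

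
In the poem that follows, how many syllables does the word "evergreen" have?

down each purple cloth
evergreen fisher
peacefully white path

"evergreen" has 3 syllables.

3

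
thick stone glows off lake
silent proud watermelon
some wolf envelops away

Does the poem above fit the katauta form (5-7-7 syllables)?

Yes

Line 1: thick(1) + stone(1) + glows(1) + off(1) + lake(1) = 5 ✓
Line 2: silent(2) + proud(1) + watermelon(4) = 7 ✓
Line 3: some(1) + wolf(1) + envelops(3) + away(2) = 7 ✓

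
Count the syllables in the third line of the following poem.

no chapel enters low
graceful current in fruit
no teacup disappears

6

The third line: "no teacup disappears": 1+2+3 = 6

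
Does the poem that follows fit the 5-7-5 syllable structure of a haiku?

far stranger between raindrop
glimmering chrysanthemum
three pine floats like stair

No

Line 1: "far stranger between raindrop": 1+2+2+2 = 7 (expected 5)
Line 2: "glimmering chrysanthemum": 3+4 = 7 ✓
Line 3: "three pine floats like stair": 1+1+1+1+1 = 5 ✓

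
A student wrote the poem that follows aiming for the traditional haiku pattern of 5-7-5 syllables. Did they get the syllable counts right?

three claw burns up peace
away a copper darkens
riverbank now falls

Yes

Line 1: three (1), claw (1), burns (1), up (1), peace (1) → 5 ✓
Line 2: away (2), a (1), copper (2), darkens (2) → 7 ✓
Line 3: riverbank (3), now (1), falls (1) → 5 ✓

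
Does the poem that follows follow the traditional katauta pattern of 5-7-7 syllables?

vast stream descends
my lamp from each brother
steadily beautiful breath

Line 1: vast(1) + stream(1) + descends(2) = 4 (expected 5)
Line 2: my(1) + lamp(1) + from(1) + each(1) + brother(2) = 6 (expected 7)
Line 3: steadily(3) + beautiful(3) + breath(1) = 7 ✓

No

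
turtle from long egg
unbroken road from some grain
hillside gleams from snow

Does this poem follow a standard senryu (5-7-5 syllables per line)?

Line 1: "turtle from long egg": 2+1+1+1 = 5 ✓
Line 2: "unbroken road from some grain": 3+1+1+1+1 = 7 ✓
Line 3: "hillside gleams from snow": 2+1+1+1 = 5 ✓

Yes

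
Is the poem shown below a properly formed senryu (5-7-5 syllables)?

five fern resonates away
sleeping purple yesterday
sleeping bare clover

Line 1: "five fern resonates away": 1+1+3+2 = 7 (expected 5)
Line 2: "sleeping purple yesterday": 2+2+3 = 7 ✓
Line 3: "sleeping bare clover": 2+1+2 = 5 ✓

No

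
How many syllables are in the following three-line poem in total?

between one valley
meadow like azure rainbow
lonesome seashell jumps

17

Line 1: between(2) + one(1) + valley(2) = 5
Line 2: meadow(2) + like(1) + azure(2) + rainbow(2) = 7
Line 3: lonesome(2) + seashell(2) + jumps(1) = 5
Total: 5 + 7 + 5 = 17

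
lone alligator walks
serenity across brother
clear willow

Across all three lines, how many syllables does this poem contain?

Line 1: lone(1) + alligator(4) + walks(1) = 6
Line 2: serenity(4) + across(2) + brother(2) = 8
Line 3: clear(1) + willow(2) = 3
Total: 6 + 8 + 3 = 17

17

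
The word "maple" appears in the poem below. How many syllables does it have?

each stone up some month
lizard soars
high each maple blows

"maple" has 2 syllables.

2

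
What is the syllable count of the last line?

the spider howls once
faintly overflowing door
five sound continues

The last line: five(1) + sound(1) + continues(3) = 5

5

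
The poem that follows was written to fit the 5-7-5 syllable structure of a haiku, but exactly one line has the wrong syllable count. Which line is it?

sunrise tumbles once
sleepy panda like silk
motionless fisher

Line 2

Line 1: sunrise(2) + tumbles(2) + once(1) = 5 ✓
Line 2: sleepy(2) + panda(2) + like(1) + silk(1) = 6 (expected 7)
Line 3: motionless(3) + fisher(2) = 5 ✓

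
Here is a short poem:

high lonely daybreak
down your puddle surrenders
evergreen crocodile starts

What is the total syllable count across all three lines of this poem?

Line 1: "high lonely daybreak": 1+2+2 = 5
Line 2: "down your puddle surrenders": 1+1+2+3 = 7
Line 3: "evergreen crocodile starts": 3+3+1 = 7
Total: 5 + 7 + 7 = 19

19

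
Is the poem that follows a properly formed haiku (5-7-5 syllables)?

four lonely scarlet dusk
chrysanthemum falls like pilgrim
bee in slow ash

Line 1: four (1), lonely (2), scarlet (2), dusk (1) → 6 (expected 5)
Line 2: chrysanthemum (4), falls (1), like (1), pilgrim (2) → 8 (expected 7)
Line 3: bee (1), in (1), slow (1), ash (1) → 4 (expected 5)

No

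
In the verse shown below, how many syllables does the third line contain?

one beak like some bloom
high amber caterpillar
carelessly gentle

5

The third line: carelessly(3) + gentle(2) = 5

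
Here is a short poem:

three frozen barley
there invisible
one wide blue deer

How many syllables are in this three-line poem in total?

14

Line 1: three (1), frozen (2), barley (2) → 5
Line 2: there (1), invisible (4) → 5
Line 3: one (1), wide (1), blue (1), deer (1) → 4
Total: 5 + 5 + 4 = 14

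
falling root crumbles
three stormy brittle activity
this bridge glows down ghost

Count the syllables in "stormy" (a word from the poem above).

2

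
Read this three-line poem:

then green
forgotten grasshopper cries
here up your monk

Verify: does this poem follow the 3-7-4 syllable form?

No

Line 1: then(1) + green(1) = 2 (expected 3)
Line 2: forgotten(3) + grasshopper(3) + cries(1) = 7 ✓
Line 3: here(1) + up(1) + your(1) + monk(1) = 4 ✓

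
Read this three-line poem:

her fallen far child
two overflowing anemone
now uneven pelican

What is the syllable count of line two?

9

Line two: "two overflowing anemone": 1+4+4 = 9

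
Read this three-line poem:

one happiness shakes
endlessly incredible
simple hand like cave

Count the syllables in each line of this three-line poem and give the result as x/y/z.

5/7/5

Line 1: "one happiness shakes": 1+3+1 = 5
Line 2: "endlessly incredible": 3+4 = 7
Line 3: "simple hand like cave": 2+1+1+1 = 5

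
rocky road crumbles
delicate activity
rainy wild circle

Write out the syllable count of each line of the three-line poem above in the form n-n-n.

5-7-5

Line 1: rocky(2) + road(1) + crumbles(2) = 5
Line 2: delicate(3) + activity(4) = 7
Line 3: rainy(2) + wild(1) + circle(2) = 5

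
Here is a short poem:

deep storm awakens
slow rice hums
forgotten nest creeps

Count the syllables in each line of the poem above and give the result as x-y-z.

5-3-5

Line 1: deep(1) + storm(1) + awakens(3) = 5
Line 2: slow(1) + rice(1) + hums(1) = 3
Line 3: forgotten(3) + nest(1) + creeps(1) = 5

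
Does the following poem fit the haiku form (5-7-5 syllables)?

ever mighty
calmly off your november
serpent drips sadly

No

Line 1: ever(2) + mighty(2) = 4 (expected 5)
Line 2: calmly(2) + off(1) + your(1) + november(3) = 7 ✓
Line 3: serpent(2) + drips(1) + sadly(2) = 5 ✓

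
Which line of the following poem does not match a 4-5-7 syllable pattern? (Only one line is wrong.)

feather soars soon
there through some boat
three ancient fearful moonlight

Line 2

Line 1: feather (2), soars (1), soon (1) → 4 ✓
Line 2: there (1), through (1), some (1), boat (1) → 4 (expected 5)
Line 3: three (1), ancient (2), fearful (2), moonlight (2) → 7 ✓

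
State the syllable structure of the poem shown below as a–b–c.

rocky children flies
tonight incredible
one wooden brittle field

Line 1: rocky(2) + children(2) + flies(1) = 5
Line 2: tonight(2) + incredible(4) = 6
Line 3: one(1) + wooden(2) + brittle(2) + field(1) = 6

5–6–6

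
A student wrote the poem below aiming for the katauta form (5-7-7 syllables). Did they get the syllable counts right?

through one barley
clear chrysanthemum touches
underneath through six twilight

No

Line 1: through(1) + one(1) + barley(2) = 4 (expected 5)
Line 2: clear(1) + chrysanthemum(4) + touches(2) = 7 ✓
Line 3: underneath(3) + through(1) + six(1) + twilight(2) = 7 ✓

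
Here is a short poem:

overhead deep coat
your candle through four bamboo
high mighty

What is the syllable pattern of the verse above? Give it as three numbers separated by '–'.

5–7–3

Line 1: overhead (3), deep (1), coat (1) → 5
Line 2: your (1), candle (2), through (1), four (1), bamboo (2) → 7
Line 3: high (1), mighty (2) → 3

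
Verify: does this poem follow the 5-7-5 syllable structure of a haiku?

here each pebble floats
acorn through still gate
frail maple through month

Line 1: here(1) + each(1) + pebble(2) + floats(1) = 5 ✓
Line 2: acorn(2) + through(1) + still(1) + gate(1) = 5 (expected 7)
Line 3: frail(1) + maple(2) + through(1) + month(1) = 5 ✓

No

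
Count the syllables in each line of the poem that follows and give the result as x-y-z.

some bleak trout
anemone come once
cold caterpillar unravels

3-6-8

Line 1: some(1) + bleak(1) + trout(1) = 3
Line 2: anemone(4) + come(1) + once(1) = 6
Line 3: cold(1) + caterpillar(4) + unravels(3) = 8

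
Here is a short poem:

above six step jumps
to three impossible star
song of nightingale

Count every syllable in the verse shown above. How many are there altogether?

17

Line 1: "above six step jumps": 2+1+1+1 = 5
Line 2: "to three impossible star": 1+1+4+1 = 7
Line 3: "song of nightingale": 1+1+3 = 5
Total: 5 + 7 + 5 = 17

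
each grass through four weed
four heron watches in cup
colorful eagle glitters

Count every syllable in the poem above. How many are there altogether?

Line 1: each (1), grass (1), through (1), four (1), weed (1) → 5
Line 2: four (1), heron (2), watches (2), in (1), cup (1) → 7
Line 3: colorful (3), eagle (2), glitters (2) → 7
Total: 5 + 7 + 7 = 19

19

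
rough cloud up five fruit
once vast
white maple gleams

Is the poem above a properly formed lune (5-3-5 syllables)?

No

Line 1: rough(1) + cloud(1) + up(1) + five(1) + fruit(1) = 5 ✓
Line 2: once(1) + vast(1) = 2 (expected 3)
Line 3: white(1) + maple(2) + gleams(1) = 4 (expected 5)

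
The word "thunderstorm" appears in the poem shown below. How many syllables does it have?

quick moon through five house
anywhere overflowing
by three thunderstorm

3

"thunderstorm" has 3 syllables.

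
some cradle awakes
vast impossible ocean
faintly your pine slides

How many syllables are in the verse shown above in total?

17

Line 1: "some cradle awakes": 1+2+2 = 5
Line 2: "vast impossible ocean": 1+4+2 = 7
Line 3: "faintly your pine slides": 2+1+1+1 = 5
Total: 5 + 7 + 5 = 17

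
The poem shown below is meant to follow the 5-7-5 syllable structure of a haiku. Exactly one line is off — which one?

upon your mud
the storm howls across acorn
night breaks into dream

The first line

Line 1: upon (2), your (1), mud (1) → 4 (expected 5)
Line 2: the (1), storm (1), howls (1), across (2), acorn (2) → 7 ✓
Line 3: night (1), breaks (1), into (2), dream (1) → 5 ✓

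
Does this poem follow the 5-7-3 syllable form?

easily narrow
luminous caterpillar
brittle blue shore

No

Line 1: "easily narrow": 3+2 = 5 ✓
Line 2: "luminous caterpillar": 3+4 = 7 ✓
Line 3: "brittle blue shore": 2+1+1 = 4 (expected 3)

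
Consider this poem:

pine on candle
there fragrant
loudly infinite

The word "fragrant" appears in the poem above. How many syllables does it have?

"fragrant" has 2 syllables.

2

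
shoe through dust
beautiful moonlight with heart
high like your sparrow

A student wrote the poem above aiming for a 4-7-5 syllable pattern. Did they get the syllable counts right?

No

Line 1: "shoe through dust": 1+1+1 = 3 (expected 4)
Line 2: "beautiful moonlight with heart": 3+2+1+1 = 7 ✓
Line 3: "high like your sparrow": 1+1+1+2 = 5 ✓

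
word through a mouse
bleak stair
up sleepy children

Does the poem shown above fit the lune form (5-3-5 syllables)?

No

Line 1: word (1), through (1), a (1), mouse (1) → 4 (expected 5)
Line 2: bleak (1), stair (1) → 2 (expected 3)
Line 3: up (1), sleepy (2), children (2) → 5 ✓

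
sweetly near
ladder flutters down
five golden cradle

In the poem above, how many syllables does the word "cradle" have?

2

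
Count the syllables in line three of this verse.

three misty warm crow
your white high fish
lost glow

2

Line three: lost (1), glow (1) → 2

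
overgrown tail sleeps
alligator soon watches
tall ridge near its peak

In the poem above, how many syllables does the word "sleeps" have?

1

"sleeps" has 1 syllable.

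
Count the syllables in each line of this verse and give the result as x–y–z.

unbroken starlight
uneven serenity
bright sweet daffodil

Line 1: unbroken (3), starlight (2) → 5
Line 2: uneven (3), serenity (4) → 7
Line 3: bright (1), sweet (1), daffodil (3) → 5

5–7–5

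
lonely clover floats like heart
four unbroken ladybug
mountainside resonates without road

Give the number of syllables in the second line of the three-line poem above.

The second line: "four unbroken ladybug": 1+3+3 = 7

7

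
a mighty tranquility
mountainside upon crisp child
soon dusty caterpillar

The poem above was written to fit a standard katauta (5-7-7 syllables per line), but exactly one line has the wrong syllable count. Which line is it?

Line 1

Line 1: "a mighty tranquility": 1+2+4 = 7 (expected 5)
Line 2: "mountainside upon crisp child": 3+2+1+1 = 7 ✓
Line 3: "soon dusty caterpillar": 1+2+4 = 7 ✓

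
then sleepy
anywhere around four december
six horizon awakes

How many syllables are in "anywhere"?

"anywhere" has 3 syllables.

3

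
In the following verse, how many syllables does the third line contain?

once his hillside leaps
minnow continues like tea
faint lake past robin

The third line: faint(1) + lake(1) + past(1) + robin(2) = 5

5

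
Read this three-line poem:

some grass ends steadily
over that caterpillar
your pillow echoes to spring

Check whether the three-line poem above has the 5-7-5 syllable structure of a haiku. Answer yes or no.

No

Line 1: "some grass ends steadily": 1+1+1+3 = 6 (expected 5)
Line 2: "over that caterpillar": 2+1+4 = 7 ✓
Line 3: "your pillow echoes to spring": 1+2+2+1+1 = 7 (expected 5)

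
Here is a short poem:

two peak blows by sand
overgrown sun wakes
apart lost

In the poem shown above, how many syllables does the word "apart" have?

"apart" has 2 syllables.

2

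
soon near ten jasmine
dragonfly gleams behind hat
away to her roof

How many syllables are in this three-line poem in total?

17

Line 1: soon(1) + near(1) + ten(1) + jasmine(2) = 5
Line 2: dragonfly(3) + gleams(1) + behind(2) + hat(1) = 7
Line 3: away(2) + to(1) + her(1) + roof(1) = 5
Total: 5 + 7 + 5 = 17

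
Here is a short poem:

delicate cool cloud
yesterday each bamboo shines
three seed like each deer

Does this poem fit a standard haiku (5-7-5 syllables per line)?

Yes

Line 1: delicate (3), cool (1), cloud (1) → 5 ✓
Line 2: yesterday (3), each (1), bamboo (2), shines (1) → 7 ✓
Line 3: three (1), seed (1), like (1), each (1), deer (1) → 5 ✓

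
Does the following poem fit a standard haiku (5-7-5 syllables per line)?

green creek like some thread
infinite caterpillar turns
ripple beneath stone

Line 1: green(1) + creek(1) + like(1) + some(1) + thread(1) = 5 ✓
Line 2: infinite(3) + caterpillar(4) + turns(1) = 8 (expected 7)
Line 3: ripple(2) + beneath(2) + stone(1) = 5 ✓

No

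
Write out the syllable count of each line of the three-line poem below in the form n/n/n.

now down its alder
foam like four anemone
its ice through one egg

Line 1: now(1) + down(1) + its(1) + alder(2) = 5
Line 2: foam(1) + like(1) + four(1) + anemone(4) = 7
Line 3: its(1) + ice(1) + through(1) + one(1) + egg(1) = 5

5/7/5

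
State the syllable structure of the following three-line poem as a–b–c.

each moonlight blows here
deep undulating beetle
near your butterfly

5–7–5

Line 1: "each moonlight blows here": 1+2+1+1 = 5
Line 2: "deep undulating beetle": 1+4+2 = 7
Line 3: "near your butterfly": 1+1+3 = 5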